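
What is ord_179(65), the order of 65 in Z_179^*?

89

The order of 65 must divide p − 1 = 178 = 2 · 89.
Divisors: 1, 2, 89, 178.
Check each in increasing order: 65^1 ≡ 65;  65^2 ≡ 108;  65^89 ≡ 1.
Smallest exponent giving 1 is 89.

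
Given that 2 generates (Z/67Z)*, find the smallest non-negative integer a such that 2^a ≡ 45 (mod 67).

Baby-step giant-step with m = ceil(sqrt(66)) = 9.
Baby table (2^j mod 67 for j=0..8):
  0:1  1:2  2:4  3:8  4:16  5:32  6:64  7:61
  8:55
Giant step factor: 2^(-9) ≡ 53 (mod 67).
Scan 45·53^i mod 67 for i = 0, 1, …:
  i=0: 45   i=1: 40   i=2: 43   i=3: 1
Match at i=3, j=0: a = 3·9 + 0 = 27.

27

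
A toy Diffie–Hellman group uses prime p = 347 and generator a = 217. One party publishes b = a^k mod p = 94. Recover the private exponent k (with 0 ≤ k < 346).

Baby-step giant-step with m = ceil(sqrt(346)) = 19.
Baby table (217^j mod 347 for j=0..18):
  0:1  1:217  2:244  3:204  4:199  5:155  6:323  7:344
  8:43  9:309  10:82  11:97  12:229  13:72  14:9  15:218
  16:114  17:101  18:56
Giant step factor: 217^(-19) ≡ 248 (mod 347).
Scan 94·248^i mod 347 for i = 0, 1, …:
  i=0: 94   i=1: 63   i=2: 9
Match at i=2, j=14: k = 2·19 + 14 = 52.

52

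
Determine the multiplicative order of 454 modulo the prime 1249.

1248

The order of 454 must divide p − 1 = 1248 = 2^5 · 3 · 13.
Divisors: 1, 2, 3, 4, 6, 8, 12, 13, 16, 24, 26, 32, 39, 48, 52, 78, 96, 104, 156, 208, 312, 416, 624, 1248.
Check each in increasing order: 454^1 ≡ 454;  454^2 ≡ 31;  454^3 ≡ 335;  454^4 ≡ 961;  454^6 ≡ 1064;  454^8 ≡ 510;  454^12 ≡ 502;  454^13 ≡ 590;  454^16 ≡ 308;  454^24 ≡ 955;  454^26 ≡ 878;  454^32 ≡ 1189;  454^39 ≡ 934;  454^48 ≡ 255;  454^52 ≡ 251;  454^78 ≡ 554;  454^96 ≡ 77;  454^104 ≡ 551;  454^156 ≡ 911;  454^208 ≡ 94;  454^312 ≡ 585;  454^416 ≡ 93;  454^624 ≡ 1248;  454^1248 ≡ 1.
Smallest exponent giving 1 is 1248.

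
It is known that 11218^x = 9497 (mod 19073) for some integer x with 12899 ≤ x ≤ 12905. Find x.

12899

Compute 11218^12899 mod 19073 = 9497, then multiply by 11218 repeatedly:
  11218^12899=9497
Found 9497 at exponent 12899.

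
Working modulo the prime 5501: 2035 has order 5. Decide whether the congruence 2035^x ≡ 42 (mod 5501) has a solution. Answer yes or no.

42 ∈ ⟨2035⟩ iff 42^5 ≡ 1 (mod 5501), since |⟨2035⟩| = 5.
42^5 mod 5501 = 3975.
Since 3975 ≠ 1, 42 does not lie in the subgroup.

no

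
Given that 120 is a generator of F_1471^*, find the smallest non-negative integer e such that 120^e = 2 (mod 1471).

Baby-step giant-step with m = ceil(sqrt(1470)) = 39.
Baby table (120^j mod 1471 for j=0..38):
  0:1  1:120  2:1161  3:1046  4:485  5:831  6:1163  7:1286
  8:1336  9:1452  10:662  11:6  12:720  13:1082  14:392  15:1439
  16:573  17:1094  18:361  19:661  20:1357  21:1030  22:36  23:1378
  24:608  25:881  26:1279  27:496  28:680  29:695  30:1024  31:787
  32:296  33:216  34:913  35:706  36:873  37:319  38:34
Giant step factor: 120^(-39) ≡ 508 (mod 1471).
Scan 2·508^i mod 1471 for i = 0, 1, …:
  i=0: 2   i=1: 1016   i=2: 1278   i=3: 513
  i=4: 237   i=5: 1245   i=6: 1401   i=7: 1215
  i=8: 871   i=9: 1168     …   i=33: 1138
  i=34: 1
Match at i=34, j=0: e = 34·39 + 0 = 1326.

1326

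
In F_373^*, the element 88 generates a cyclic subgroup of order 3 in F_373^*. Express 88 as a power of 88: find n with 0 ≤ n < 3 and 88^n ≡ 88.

1

Successive powers of 88 modulo 373:
  88^0=1  88^1=88
So 88^1 ≡ 88 (mod 373), giving n = 1.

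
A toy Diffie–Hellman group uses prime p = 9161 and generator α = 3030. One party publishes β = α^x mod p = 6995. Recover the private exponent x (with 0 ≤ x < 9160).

Baby-step giant-step with m = ceil(sqrt(9160)) = 96.
Baby table (3030^j mod 9161 for j=0..95):
  0:1  1:3030  2:1578  3:8459  4:7453  5:725  6:7271  7:8086
  8:4066  9:7596  10:3448  11:3900  12:8471  13:7169  14:1339  15:8008
  16:5912  17:3605  18:3238  19:8870  20:6887  21:8013  22:2740  23:2334
  24:8889  25:330  26:1351  27:7724  28:6526  29:4342  30:1064  31:8409
  32:2529  33:4274  34:5727  35:1876  36:4460  37:1325  38:2232  39:2142
  40:4272  41:8828  42:7881  43:5864  44:4741  45:782  46:5922  47:6422
  48:696  49:1850  50:8129  51:6102  52:2162  53:745  54:3744  55:3002
  56:8348  57:919  58:8787  59:2744  60:5293  61:6040  62:6683  63:3680
  64:1463  65:8127  66:42  67:8167  68:2149  69:7160  70:1552  71:2967
  72:3069  73:655  74:5874  75:7558  76:7401  77:8063  78:7664  79:7946
  80:1272  81:6540  82:957  83:4834  84:7742  85:6100  86:5263  87:6750
  88:5148  89:6418  90:6898  91:4699  92:1776  93:3773  94:8423  95:8305
Giant step factor: 3030^(-96) ≡ 8021 (mod 9161).
Scan 6995·8021^i mod 9161 for i = 0, 1, …:
  i=0: 6995   i=1: 4931   i=2: 3514   i=3: 6558
  i=4: 8417   i=5: 5348   i=6: 4506   i=7: 2481
  i=8: 2409   i=9: 2040     …   i=82: 5521
  i=83: 8828
Match at i=83, j=41: x = 83·96 + 41 = 8009.

8009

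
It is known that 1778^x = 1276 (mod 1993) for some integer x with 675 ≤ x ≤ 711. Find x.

706

Compute 1778^675 mod 1993 = 1791, then multiply by 1778 repeatedly:
  1778^675=1791  1778^676=1577  1778^677=1748  1778^678=857  1778^679=1094
  1778^680=1957  1778^681=1761  1778^682=55  1778^683=133  1778^684=1300
  1778^685=1513  1778^686=1557  1778^687=69  1778^688=1109  1778^689=725
  1778^690=1572  1778^691=830  1778^692=920  1778^693=1500  1778^694=366
  1778^695=1030  1778^696=1766  1778^697=973  1778^698=70  1778^699=894
  1778^700=1111  1778^701=295  1778^702=351  1778^703=269  1778^704=1955
  1778^705=198  1778^706=1276
Found 1276 at exponent 706.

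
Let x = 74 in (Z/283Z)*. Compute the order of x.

141

The order of 74 must divide p − 1 = 282 = 2 · 3 · 47.
Divisors: 1, 2, 3, 6, 47, 94, 141, 282.
Check each in increasing order: 74^1 ≡ 74;  74^2 ≡ 99;  74^3 ≡ 251;  74^6 ≡ 175;  74^47 ≡ 238;  74^94 ≡ 44;  74^141 ≡ 1.
Smallest exponent giving 1 is 141.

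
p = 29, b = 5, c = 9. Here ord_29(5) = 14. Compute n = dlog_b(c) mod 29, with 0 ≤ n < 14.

3

Successive powers of 5 modulo 29:
  5^0=1  5^1=5  5^2=25  5^3=9
So 5^3 ≡ 9 (mod 29), giving n = 3.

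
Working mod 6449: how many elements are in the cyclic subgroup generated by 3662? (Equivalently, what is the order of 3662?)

1612

The order of 3662 must divide p − 1 = 6448 = 2^4 · 13 · 31.
Divisors: 1, 2, 4, 8, 13, 16, 26, 31, 52, 62, 104, 124, 208, 248, 403, 496, 806, 1612, 3224, 6448.
Check each in increasing order: 3662^1 ≡ 3662;  3662^2 ≡ 2773;  3662^4 ≡ 2321;  3662^8 ≡ 2126;  3662^13 ≡ 4477;  3662^16 ≡ 5576;  3662^26 ≡ 37;  3662^31 ≡ 2538;  3662^52 ≡ 1369;  3662^62 ≡ 5342;  3662^104 ≡ 3951;  3662^124 ≡ 139;  3662^208 ≡ 3821;  3662^248 ≡ 6423;  3662^403 ≡ 4595;  3662^496 ≡ 676;  3662^806 ≡ 6448;  3662^1612 ≡ 1.
Smallest exponent giving 1 is 1612.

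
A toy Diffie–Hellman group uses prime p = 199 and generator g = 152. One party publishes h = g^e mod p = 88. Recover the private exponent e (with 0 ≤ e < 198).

21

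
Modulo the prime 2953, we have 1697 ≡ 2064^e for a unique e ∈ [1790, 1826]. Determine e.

1820

Compute 2064^1790 mod 2953 = 2512, then multiply by 2064 repeatedly:
  2064^1790=2512  2064^1791=2253  2064^1792=2170  2064^1793=2132  2064^1794=478
  2064^1795=290  2064^1796=2054  2064^1797=1901  2064^1798=2080  2064^1799=2411
  2064^1800=499  2064^1801=2292  2064^1802=2935  2064^1803=1237  2064^1804=1776
  2064^1805=991  2064^1806=1948  2064^1807=1639  2064^1808=1711  2064^1809=2669
  2064^1810=1471  2064^1811=460  2064^1812=1527  2064^1813=877  2064^1814=2892
  2064^1815=1075  2064^1816=1097  2064^1817=2210  2064^1818=2008  2064^1819=1453
  2064^1820=1697
Found 1697 at exponent 1820.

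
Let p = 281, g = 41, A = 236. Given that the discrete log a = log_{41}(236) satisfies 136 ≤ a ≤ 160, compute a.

136

Compute 41^136 mod 281 = 236, then multiply by 41 repeatedly:
  41^136=236
Found 236 at exponent 136.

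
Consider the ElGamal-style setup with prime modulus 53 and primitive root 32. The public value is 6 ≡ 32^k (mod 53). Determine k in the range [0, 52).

14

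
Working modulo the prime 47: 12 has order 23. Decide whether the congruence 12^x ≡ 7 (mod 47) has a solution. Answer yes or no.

yes

7 ∈ ⟨12⟩ iff 7^23 ≡ 1 (mod 47), since |⟨12⟩| = 23.
7^23 mod 47 = 1.
Since 1 = 1, 7 lies in the subgroup.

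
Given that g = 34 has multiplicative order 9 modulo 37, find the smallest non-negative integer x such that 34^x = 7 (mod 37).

4

Successive powers of 34 modulo 37:
  34^0=1  34^1=34  34^2=9  34^3=10  34^4=7
So 34^4 ≡ 7 (mod 37), giving x = 4.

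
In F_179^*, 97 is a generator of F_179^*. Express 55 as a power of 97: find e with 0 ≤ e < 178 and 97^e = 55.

167

Baby-step giant-step with m = ceil(sqrt(178)) = 14.
Baby table (97^j mod 179 for j=0..13):
  0:1  1:97  2:101  3:131  4:177  5:164  6:156  7:96
  8:4  9:30  10:46  11:166  12:171  13:119
Giant step factor: 97^(-14) ≡ 107 (mod 179).
Scan 55·107^i mod 179 for i = 0, 1, …:
  i=0: 55   i=1: 157   i=2: 152   i=3: 154
  i=4: 10   i=5: 175   i=6: 109   i=7: 28
  i=8: 132   i=9: 162   i=10: 150   i=11: 119
Match at i=11, j=13: e = 11·14 + 13 = 167.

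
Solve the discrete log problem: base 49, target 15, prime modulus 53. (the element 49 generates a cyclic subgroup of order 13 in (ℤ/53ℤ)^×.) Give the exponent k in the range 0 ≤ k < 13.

6

Successive powers of 49 modulo 53:
  49^0=1  49^1=49  49^2=16  49^3=42  49^4=44  49^5=36
  49^6=15
So 49^6 ≡ 15 (mod 53), giving k = 6.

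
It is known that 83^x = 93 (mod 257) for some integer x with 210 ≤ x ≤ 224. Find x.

Compute 83^210 mod 257 = 157, then multiply by 83 repeatedly:
  83^210=157  83^211=181  83^212=117  83^213=202  83^214=61
  83^215=180  83^216=34  83^217=252  83^218=99  83^219=250
  83^220=190  83^221=93
Found 93 at exponent 221.

221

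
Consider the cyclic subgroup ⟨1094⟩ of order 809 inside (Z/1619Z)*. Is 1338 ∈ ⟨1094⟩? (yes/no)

yes

1338 ∈ ⟨1094⟩ iff 1338^809 ≡ 1 (mod 1619), since |⟨1094⟩| = 809.
1338^809 mod 1619 = 1.
Since 1 = 1, 1338 lies in the subgroup.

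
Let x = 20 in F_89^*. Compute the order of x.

The order of 20 must divide p − 1 = 88 = 2^3 · 11.
Divisors: 1, 2, 4, 8, 11, 22, 44, 88.
Check each in increasing order: 20^1 ≡ 20;  20^2 ≡ 44;  20^4 ≡ 67;  20^8 ≡ 39;  20^11 ≡ 55;  20^22 ≡ 88;  20^44 ≡ 1.
Smallest exponent giving 1 is 44.

44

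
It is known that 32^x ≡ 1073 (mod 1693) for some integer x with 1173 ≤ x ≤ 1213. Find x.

Compute 32^1173 mod 1693 = 911, then multiply by 32 repeatedly:
  32^1173=911  32^1174=371  32^1175=21  32^1176=672  32^1177=1188
  32^1178=770  32^1179=938  32^1180=1235  32^1181=581  32^1182=1662
  32^1183=701  32^1184=423  32^1185=1685  32^1186=1437  32^1187=273
  32^1188=271  32^1189=207  32^1190=1545  32^1191=343  32^1192=818
  32^1193=781  32^1194=1290  32^1195=648  32^1196=420  32^1197=1589
  32^1198=58  32^1199=163  32^1200=137  32^1201=998  32^1202=1462
  32^1203=1073
Found 1073 at exponent 1203.

1203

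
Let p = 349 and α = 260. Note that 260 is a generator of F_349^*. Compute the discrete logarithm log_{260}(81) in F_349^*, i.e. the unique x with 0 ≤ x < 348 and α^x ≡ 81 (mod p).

Baby-step giant-step with m = ceil(sqrt(348)) = 19.
Baby table (260^j mod 349 for j=0..18):
  0:1  1:260  2:243  3:11  4:68  5:230  6:121  7:50
  8:87  9:284  10:201  11:259  12:332  13:117  14:57  15:162
  16:240  17:278  18:37
Giant step factor: 260^(-19) ≡ 287 (mod 349).
Scan 81·287^i mod 349 for i = 0, 1, …:
  i=0: 81   i=1: 213   i=2: 56   i=3: 18
  i=4: 280   i=5: 90   i=6: 4   i=7: 101
  i=8: 20   i=9: 156     …   i=13: 61
  i=14: 57
Match at i=14, j=14: x = 14·19 + 14 = 280.

280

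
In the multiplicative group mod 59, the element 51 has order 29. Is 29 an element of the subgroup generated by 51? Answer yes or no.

29 ∈ ⟨51⟩ iff 29^29 ≡ 1 (mod 59), since |⟨51⟩| = 29.
29^29 mod 59 = 1.
Since 1 = 1, 29 lies in the subgroup.

yes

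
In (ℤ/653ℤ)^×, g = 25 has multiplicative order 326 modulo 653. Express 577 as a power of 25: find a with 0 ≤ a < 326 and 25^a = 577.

Baby-step giant-step with m = ceil(sqrt(326)) = 19.
Baby table (25^j mod 653 for j=0..18):
  0:1  1:25  2:625  3:606  4:131  5:10  6:250  7:373
  8:183  9:4  10:100  11:541  12:465  13:524  14:40  15:347
  16:186  17:79  18:16
Giant step factor: 25^(-19) ≡ 462 (mod 653).
Scan 577·462^i mod 653 for i = 0, 1, …:
  i=0: 577   i=1: 150   i=2: 82   i=3: 10
Match at i=3, j=5: a = 3·19 + 5 = 62.

62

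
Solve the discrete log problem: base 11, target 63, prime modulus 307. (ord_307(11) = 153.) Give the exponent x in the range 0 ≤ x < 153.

146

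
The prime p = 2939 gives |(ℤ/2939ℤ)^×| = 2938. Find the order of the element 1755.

1469

The order of 1755 must divide p − 1 = 2938 = 2 · 13 · 113.
Divisors: 1, 2, 13, 26, 113, 226, 1469, 2938.
Check each in increasing order: 1755^1 ≡ 1755;  1755^2 ≡ 2892;  1755^13 ≡ 955;  1755^26 ≡ 935;  1755^113 ≡ 1586;  1755^226 ≡ 2551;  1755^1469 ≡ 1.
Smallest exponent giving 1 is 1469.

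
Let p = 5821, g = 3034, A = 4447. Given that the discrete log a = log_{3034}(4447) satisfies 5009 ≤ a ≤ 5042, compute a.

Compute 3034^5009 mod 5821 = 4443, then multiply by 3034 repeatedly:
  3034^5009=4443  3034^5010=4447
Found 4447 at exponent 5010.

5010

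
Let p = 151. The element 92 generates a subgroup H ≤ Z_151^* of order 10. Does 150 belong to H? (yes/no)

⟨92⟩ has order 10; its elements mod 151 are {1, 8, 19, 59, 64, 87, 92, 132, 143, 150}.
150 is in this set.

yes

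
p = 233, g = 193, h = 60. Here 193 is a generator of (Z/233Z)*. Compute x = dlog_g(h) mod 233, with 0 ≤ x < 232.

150

Baby-step giant-step with m = ceil(sqrt(232)) = 16.
Baby table (193^j mod 233 for j=0..15):
  0:1  1:193  2:202  3:75  4:29  5:5  6:33  7:78
  8:142  9:145  10:25  11:165  12:157  13:11  14:26  15:125
Giant step factor: 193^(-16) ≡ 135 (mod 233).
Scan 60·135^i mod 233 for i = 0, 1, …:
  i=0: 60   i=1: 178   i=2: 31   i=3: 224
  i=4: 183   i=5: 7   i=6: 13   i=7: 124
  i=8: 197   i=9: 33
Match at i=9, j=6: x = 9·16 + 6 = 150.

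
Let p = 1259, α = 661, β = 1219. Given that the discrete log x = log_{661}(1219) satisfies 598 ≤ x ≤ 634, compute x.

628

Compute 661^598 mod 1259 = 653, then multiply by 661 repeatedly:
  661^598=653  661^599=1055  661^600=1128  661^601=280  661^602=7
  661^603=850  661^604=336  661^605=512  661^606=1020  661^607=655
  661^608=1118  661^609=1224  661^610=786  661^611=838  661^612=1217
  661^613=1195  661^614=502  661^615=705  661^616=175  661^617=1106
  661^618=846  661^619=210  661^620=320  661^621=8  661^622=252
  661^623=384  661^624=765  661^625=806  661^626=209  661^627=918
  661^628=1219
Found 1219 at exponent 628.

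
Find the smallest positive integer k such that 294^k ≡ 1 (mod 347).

The order of 294 must divide p − 1 = 346 = 2 · 173.
Divisors: 1, 2, 173, 346.
Check each in increasing order: 294^1 ≡ 294;  294^2 ≡ 33;  294^173 ≡ 346;  294^346 ≡ 1.
Smallest exponent giving 1 is 346.

346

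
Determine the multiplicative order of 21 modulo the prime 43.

7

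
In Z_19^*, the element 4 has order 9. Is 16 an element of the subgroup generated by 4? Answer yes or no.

⟨4⟩ has order 9; its elements mod 19 are {1, 4, 5, 6, 7, 9, 11, 16, 17}.
16 is in this set.

yes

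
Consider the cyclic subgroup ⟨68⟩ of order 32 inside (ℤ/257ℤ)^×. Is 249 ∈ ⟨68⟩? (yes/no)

249 ∈ ⟨68⟩ iff 249^32 ≡ 1 (mod 257), since |⟨68⟩| = 32.
249^32 mod 257 = 1.
Since 1 = 1, 249 lies in the subgroup.

yes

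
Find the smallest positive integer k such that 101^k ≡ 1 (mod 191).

190

The order of 101 must divide p − 1 = 190 = 2 · 5 · 19.
Divisors: 1, 2, 5, 10, 19, 38, 95, 190.
Check each in increasing order: 101^1 ≡ 101;  101^2 ≡ 78;  101^5 ≡ 37;  101^10 ≡ 32;  101^19 ≡ 82;  101^38 ≡ 39;  101^95 ≡ 190;  101^190 ≡ 1.
Smallest exponent giving 1 is 190.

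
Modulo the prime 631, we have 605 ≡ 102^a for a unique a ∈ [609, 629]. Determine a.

622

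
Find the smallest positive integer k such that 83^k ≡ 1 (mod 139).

69

The order of 83 must divide p − 1 = 138 = 2 · 3 · 23.
Divisors: 1, 2, 3, 6, 23, 46, 69, 138.
Check each in increasing order: 83^1 ≡ 83;  83^2 ≡ 78;  83^3 ≡ 80;  83^6 ≡ 6;  83^23 ≡ 96;  83^46 ≡ 42;  83^69 ≡ 1.
Smallest exponent giving 1 is 69.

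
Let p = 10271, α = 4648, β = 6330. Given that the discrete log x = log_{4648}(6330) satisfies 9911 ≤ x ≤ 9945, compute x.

9943

Compute 4648^9911 mod 10271 = 7276, then multiply by 4648 repeatedly:
  4648^9911=7276  4648^9912=6716  4648^9913=2399  4648^9914=6517  4648^9915=1837
  4648^9916=3175  4648^9917=8244  4648^9918=7282  4648^9919=3791  4648^9920=5803
  4648^9921=698  4648^9922=8939  4648^9923=2277  4648^9924=4366  4648^9925=7943
  4648^9926=5090  4648^9927=4207  4648^9928=8423  4648^9929=7323  4648^9930=9481
  4648^9931=5098  4648^9932=307  4648^9933=9538  4648^9934=2988  4648^9935=1832
  4648^9936=477  4648^9937=8831  4648^9938=3572  4648^9939=4720  4648^9940=9975
  4648^9941=506  4648^9942=10100  4648^9943=6330
Found 6330 at exponent 9943.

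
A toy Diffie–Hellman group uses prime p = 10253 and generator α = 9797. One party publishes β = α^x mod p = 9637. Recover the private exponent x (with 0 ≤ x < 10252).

9848

Baby-step giant-step with m = ceil(sqrt(10252)) = 102.
Baby table (9797^j mod 10253 for j=0..101):
  0:1  1:9797  2:2876  3:928  4:7458  5:3148  6:10185  7:249
  8:9492  9:8667  10:5506  11:1249  12:4624  13:3574  14:483  15:5318
  16:4953  17:7345  18:3411  19:3040  20:8168  21:7484  22:1545  23:2937
  24:3871  25:8593  26:8491  27:3738  28:7723  29:5344  30:3350  31:97
  32:7033  33:2141  34:7992  35:5716  36:8019  37:3657  38:3647  39:8207
  40:10206  41:926  42:8370  43:7649  44:8329  45:5839  46:3196  47:8803
  48:5008  49:2771  50:7796  51:2815  52:8238  53:6323  54:8058  55:6379
  56:3028  57:3387  58:3731  59:662  60:5718  61:7107  62:9409  63:5503
  64:2617  65:6249  66:790  67:8868  68:6127  69:5157  70:6598  71:5694
  72:7798  73:1903  74:3737  75:8179  76:2468  77:2422  78:2892  79:3885
  80:2209  81:7743  82:6477  83:9605  84:8404  85:2398  86:3583  87:6632
  88:443  89:3052  90:2696  91:984  92:2428  93:156  94:635  95:7777
  96:1226  97:4859  98:9197  99:9898  100:8085  101:4320
Giant step factor: 9797^(-102) ≡ 5897 (mod 10253).
Scan 9637·5897^i mod 10253 for i = 0, 1, …:
  i=0: 9637   i=1: 7263   i=2: 3130   i=3: 2210
  i=4: 807   i=5: 1487   i=6: 2524   i=7: 6925
  i=8: 9279   i=9: 8255     …   i=95: 809
  i=96: 3028
Match at i=96, j=56: x = 96·102 + 56 = 9848.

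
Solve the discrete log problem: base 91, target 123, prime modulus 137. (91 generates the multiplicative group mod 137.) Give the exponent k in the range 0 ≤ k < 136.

16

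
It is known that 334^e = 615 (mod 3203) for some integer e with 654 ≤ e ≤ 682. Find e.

679

Compute 334^654 mod 3203 = 983, then multiply by 334 repeatedly:
  334^654=983  334^655=1616  334^656=1640  334^657=47  334^658=2886
  334^659=3024  334^660=1071  334^661=2181  334^662=1373  334^663=553
  334^664=2131  334^665=688  334^666=2379  334^667=242  334^668=753
  334^669=1668  334^670=2993  334^671=326  334^672=3185  334^673=394
  334^674=273  334^675=1498  334^676=664  334^677=769  334^678=606
  334^679=615
Found 615 at exponent 679.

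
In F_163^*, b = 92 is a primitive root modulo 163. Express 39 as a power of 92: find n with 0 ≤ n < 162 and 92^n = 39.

Baby-step giant-step with m = ceil(sqrt(162)) = 13.
Baby table (92^j mod 163 for j=0..12):
  0:1  1:92  2:151  3:37  4:144  5:45  6:65  7:112
  8:35  9:123  10:69  11:154  12:150
Giant step factor: 92^(-13) ≡ 80 (mod 163).
Scan 39·80^i mod 163 for i = 0, 1, …:
  i=0: 39   i=1: 23   i=2: 47   i=3: 11
  i=4: 65
Match at i=4, j=6: n = 4·13 + 6 = 58.

58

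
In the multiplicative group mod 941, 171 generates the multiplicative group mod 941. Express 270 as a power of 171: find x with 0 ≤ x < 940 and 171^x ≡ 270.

506

Baby-step giant-step with m = ceil(sqrt(940)) = 31.
Baby table (171^j mod 941 for j=0..30):
  0:1  1:171  2:70  3:678  4:195  5:410  6:476  7:470
  8:385  9:906  10:602  11:373  12:736  13:703  14:706  15:278
  16:488  17:640  18:284  19:573  20:119  21:588  22:802  23:697
  24:621  25:799  26:184  27:411  28:647  29:540  30:122
Giant step factor: 171^(-31) ≡ 347 (mod 941).
Scan 270·347^i mod 941 for i = 0, 1, …:
  i=0: 270   i=1: 531   i=2: 762   i=3: 934
  i=4: 394   i=5: 273   i=6: 631   i=7: 645
  i=8: 798   i=9: 252     …   i=15: 338
  i=16: 602
Match at i=16, j=10: x = 16·31 + 10 = 506.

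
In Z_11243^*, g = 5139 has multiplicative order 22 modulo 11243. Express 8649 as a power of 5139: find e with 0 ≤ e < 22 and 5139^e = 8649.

8

Successive powers of 5139 modulo 11243:
  5139^0=1  5139^1=5139  5139^2=10757  5139^3=9635  5139^4=93  5139^5=5721
  5139^6=11017  5139^7=7858  5139^8=8649
So 5139^8 ≡ 8649 (mod 11243), giving e = 8.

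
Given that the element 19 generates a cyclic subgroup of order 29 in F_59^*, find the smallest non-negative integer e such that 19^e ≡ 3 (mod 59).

12

Successive powers of 19 modulo 59:
  19^0=1  19^1=19  19^2=7  19^3=15  19^4=49  19^5=46
  19^6=48  19^7=27  19^8=41  19^9=12  19^10=51  19^11=25
  19^12=3
So 19^12 ≡ 3 (mod 59), giving e = 12.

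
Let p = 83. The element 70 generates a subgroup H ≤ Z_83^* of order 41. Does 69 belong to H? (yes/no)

yes

69 ∈ ⟨70⟩ iff 69^41 ≡ 1 (mod 83), since |⟨70⟩| = 41.
69^41 mod 83 = 1.
Since 1 = 1, 69 lies in the subgroup.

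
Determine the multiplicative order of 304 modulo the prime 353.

16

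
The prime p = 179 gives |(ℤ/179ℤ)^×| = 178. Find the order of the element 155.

The order of 155 must divide p − 1 = 178 = 2 · 89.
Divisors: 1, 2, 89, 178.
Check each in increasing order: 155^1 ≡ 155;  155^2 ≡ 39;  155^89 ≡ 1.
Smallest exponent giving 1 is 89.

89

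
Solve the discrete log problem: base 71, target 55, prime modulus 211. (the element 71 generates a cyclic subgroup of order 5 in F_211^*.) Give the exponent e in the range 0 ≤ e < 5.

Successive powers of 71 modulo 211:
  71^0=1  71^1=71  71^2=188  71^3=55
So 71^3 ≡ 55 (mod 211), giving e = 3.

3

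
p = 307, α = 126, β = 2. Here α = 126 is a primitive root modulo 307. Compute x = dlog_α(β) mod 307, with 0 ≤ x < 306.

Baby-step giant-step with m = ceil(sqrt(306)) = 18.
Baby table (126^j mod 307 for j=0..17):
  0:1  1:126  2:219  3:271  4:69  5:98  6:68  7:279
  8:156  9:8  10:87  11:217  12:19  13:245  14:170  15:237
  16:83  17:20
Giant step factor: 126^(-18) ≡ 24 (mod 307).
Scan 2·24^i mod 307 for i = 0, 1, …:
  i=0: 2   i=1: 48   i=2: 231   i=3: 18
  i=4: 125   i=5: 237
Match at i=5, j=15: x = 5·18 + 15 = 105.

105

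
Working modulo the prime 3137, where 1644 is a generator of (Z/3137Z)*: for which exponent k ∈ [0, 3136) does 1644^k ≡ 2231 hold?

2374

Baby-step giant-step with m = ceil(sqrt(3136)) = 56.
Baby table (1644^j mod 3137 for j=0..55):
  0:1  1:1644  2:1779  3:992  4:2745  5:1774  6:2183  7:124
  8:3088  9:1006  10:665  11:1584  12:386  13:910  14:2828  15:198
  16:2401  17:898  18:1922  19:809  20:3045  21:2465  22:2593  23:2846
  24:1557  25:3053  26:3069  27:1140  28:1371  29:1558  30:1560  31:1711
  32:2132  33:979  34:195  35:606  36:1835  37:2083  38:1985  39:860
  40:2190  41:2221  42:2993  43:1676  44:1058  45:1454  46:3119  47:1778
  48:2485  49:966  50:782  51:2575  52:1487  53:905  54:882  55:714
Giant step factor: 1644^(-56) ≡ 635 (mod 3137).
Scan 2231·635^i mod 3137 for i = 0, 1, …:
  i=0: 2231   i=1: 1898   i=2: 622   i=3: 2845
  i=4: 2800   i=5: 2458   i=6: 1741   i=7: 1311
  i=8: 1180   i=9: 2694     …   i=41: 2405
  i=42: 2593
Match at i=42, j=22: k = 42·56 + 22 = 2374.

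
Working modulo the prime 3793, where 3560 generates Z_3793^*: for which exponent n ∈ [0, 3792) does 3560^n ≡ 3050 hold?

Baby-step giant-step with m = ceil(sqrt(3792)) = 62.
Baby table (3560^j mod 3793 for j=0..61):
  0:1  1:3560  2:1187  3:318  4:1766  5:1959  6:2506  7:224
  8:910  9:378  10:2958  11:1112  12:2621  13:3773  14:867  15:2811
  16:1226  17:2610  18:2543  19:2982  20:3106  21:765  22:26  23:1528
  24:518  25:682  26:400  27:1625  28:675  29:2031  30:902  31:2242
  32:1048  33:2361  34:3665  35:3273  36:3577  37:1019  38:1532  39:3379
  40:1637  41:1672  42:1103  43:925  44:676  45:1798  46:2089  47:2560
  48:2814  49:527  50:2378  51:3497  52:694  53:1397  54:697  55:698
  56:465  57:1652  58:1970  59:3736  60:1902  61:615
Giant step factor: 3560^(-62) ≡ 3576 (mod 3793).
Scan 3050·3576^i mod 3793 for i = 0, 1, …:
  i=0: 3050   i=1: 1925   i=2: 3298   i=3: 1211
  i=4: 2723   i=5: 817   i=6: 982   i=7: 3107
  i=8: 935   i=9: 1927     …   i=35: 1994
  i=36: 3497
Match at i=36, j=51: n = 36·62 + 51 = 2283.

2283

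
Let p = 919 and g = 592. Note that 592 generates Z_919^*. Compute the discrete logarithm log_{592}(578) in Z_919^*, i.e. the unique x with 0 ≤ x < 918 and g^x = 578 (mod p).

696

Baby-step giant-step with m = ceil(sqrt(918)) = 31.
Baby table (592^j mod 919 for j=0..30):
  0:1  1:592  2:325  3:329  4:859  5:321  6:718  7:478
  8:843  9:39  10:113  11:728  12:884  13:417  14:572  15:432
  16:262  17:712  18:602  19:731  20:822  21:473  22:640  23:252
  24:306  25:109  26:198  27:503  28:20  29:812  30:67
Giant step factor: 592^(-31) ≡ 894 (mod 919).
Scan 578·894^i mod 919 for i = 0, 1, …:
  i=0: 578   i=1: 254   i=2: 83   i=3: 682
  i=4: 411   i=5: 753   i=6: 474   i=7: 97
  i=8: 332   i=9: 890     …   i=21: 455
  i=22: 572
Match at i=22, j=14: x = 22·31 + 14 = 696.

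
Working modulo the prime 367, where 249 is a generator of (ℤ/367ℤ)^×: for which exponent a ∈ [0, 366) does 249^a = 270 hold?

178

Baby-step giant-step with m = ceil(sqrt(366)) = 20.
Baby table (249^j mod 367 for j=0..19):
  0:1  1:249  2:345  3:27  4:117  5:140  6:362  7:223
  8:110  9:232  10:149  11:34  12:25  13:353  14:184  15:308
  16:356  17:197  18:242  19:70
Giant step factor: 249^(-20) ≡ 73 (mod 367).
Scan 270·73^i mod 367 for i = 0, 1, …:
  i=0: 270   i=1: 259   i=2: 190   i=3: 291
  i=4: 324   i=5: 164   i=6: 228   i=7: 129
  i=8: 242
Match at i=8, j=18: a = 8·20 + 18 = 178.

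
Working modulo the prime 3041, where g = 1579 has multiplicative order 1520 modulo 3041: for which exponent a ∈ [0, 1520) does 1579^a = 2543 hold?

Baby-step giant-step with m = ceil(sqrt(1520)) = 39.
Baby table (1579^j mod 3041 for j=0..38):
  0:1  1:1579  2:2662  3:636  4:714  5:2236  6:43  7:995
  8:1949  9:3020  10:292  11:1877  12:1849  13:211  14:1700  15:2138
  16:392  17:1645  18:441  19:2991  20:116  21:704  22:1651  23:792
  24:717  25:891  26:1947  27:2903  28:1050  29:605  30:421  31:1821
  32:1614  33:148  34:2576  35:1687  36:2898  37:2278  38:2500
Giant step factor: 1579^(-39) ≡ 399 (mod 3041).
Scan 2543·399^i mod 3041 for i = 0, 1, …:
  i=0: 2543   i=1: 2004   i=2: 2854   i=3: 1412
  i=4: 803   i=5: 1092   i=6: 845   i=7: 2645
  i=8: 128   i=9: 2416     …   i=23: 617
  i=24: 2903
Match at i=24, j=27: a = 24·39 + 27 = 963.

963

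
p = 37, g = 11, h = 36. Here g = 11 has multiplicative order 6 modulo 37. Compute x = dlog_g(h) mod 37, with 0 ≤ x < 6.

3

Successive powers of 11 modulo 37:
  11^0=1  11^1=11  11^2=10  11^3=36
So 11^3 ≡ 36 (mod 37), giving x = 3.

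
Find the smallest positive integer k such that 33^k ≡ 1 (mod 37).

9

The order of 33 must divide p − 1 = 36 = 2^2 · 3^2.
Divisors: 1, 2, 3, 4, 6, 9, 12, 18, 36.
Check each in increasing order: 33^1 ≡ 33;  33^2 ≡ 16;  33^3 ≡ 10;  33^4 ≡ 34;  33^6 ≡ 26;  33^9 ≡ 1.
Smallest exponent giving 1 is 9.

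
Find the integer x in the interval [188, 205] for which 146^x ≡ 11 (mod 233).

Compute 146^188 mod 233 = 107, then multiply by 146 repeatedly:
  146^188=107  146^189=11
Found 11 at exponent 189.

189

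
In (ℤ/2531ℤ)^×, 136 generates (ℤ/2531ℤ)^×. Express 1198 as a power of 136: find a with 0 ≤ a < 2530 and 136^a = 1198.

1172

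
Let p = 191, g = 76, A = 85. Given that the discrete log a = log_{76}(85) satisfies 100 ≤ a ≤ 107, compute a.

Compute 76^100 mod 191 = 6, then multiply by 76 repeatedly:
  76^100=6  76^101=74  76^102=85
Found 85 at exponent 102.

102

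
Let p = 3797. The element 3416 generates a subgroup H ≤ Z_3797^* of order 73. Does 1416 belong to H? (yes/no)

1416 ∈ ⟨3416⟩ iff 1416^73 ≡ 1 (mod 3797), since |⟨3416⟩| = 73.
1416^73 mod 3797 = 1.
Since 1 = 1, 1416 lies in the subgroup.

yes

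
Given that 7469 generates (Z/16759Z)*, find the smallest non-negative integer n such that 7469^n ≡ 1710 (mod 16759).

12683

Baby-step giant-step with m = ceil(sqrt(16758)) = 130.
Baby table (7469^j mod 16759 for j=0..129):
  0:1  1:7469  2:12009  3:1053  4:4886  5:9191  6:2715  7:16704
  8:8180  9:9865  10:9121  11:16173  12:14024  13:1506  14:3025  15:2593
  16:10472  17:1115  18:15471  19:16353  20:965  21:1215  22:8216  23:10605
  24:5711  25:3804  26:5571  27:13961  28:211  29:613  30:3290  31:4316
  32:8647  33:12016  34:3059  35:5154  36:16562  37:3399  38:14005  39:10426
  40:9480  41:16104  42:1433  43:10835  44:14163  45:639  46:13135  47:14888
  48:2507  49:4980  50:7399  51:8708  52:15132  53:14971  54:2351  55:12946
  56:11003  57:12030  58:7071  59:5690  60:14545  61:4767  62:8607  63:14918
  64:8710  65:13311  66:5471  67:4457  68:5959  69:12626  70:701  71:6961
  72:5291  73:757  74:6250  75:7435  76:9448  77:11722  78:2602  79:10657
  80:8642  81:8189  82:10050  83:16648  84:8891  85:7721  86:430  87:10701
  88:2098  89:297  90:6105  91:13765  92:11079  93:9868  94:14769  95:1923
  96:424  97:16164  98:13839  99:10738  100:10307  101:8896  102:11548  103:10198
  104:15966  105:9769  106:12734  107:2921  108:13490  109:1702  110:8916  111:10097
  112:15752  113:3508  114:6935  115:12205  116:6944  117:12390  118:14471  119:5108
  120:8168  121:4032  122:15844  123:3537  124:5669  125:8527  126:3963  127:3253
  128:12866  129:48
Giant step factor: 7469^(-130) ≡ 12473 (mod 16759).
Scan 1710·12473^i mod 16759 for i = 0, 1, …:
  i=0: 1710   i=1: 11382   i=2: 2197   i=3: 2216
  i=4: 4577   i=5: 7767   i=6: 10771   i=7: 6539
  i=8: 11653   i=9: 13821     …   i=96: 15097
  i=97: 757
Match at i=97, j=73: n = 97·130 + 73 = 12683.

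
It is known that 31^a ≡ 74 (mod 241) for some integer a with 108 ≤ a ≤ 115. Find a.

113

Compute 31^108 mod 241 = 40, then multiply by 31 repeatedly:
  31^108=40  31^109=35  31^110=121  31^111=136  31^112=119
  31^113=74
Found 74 at exponent 113.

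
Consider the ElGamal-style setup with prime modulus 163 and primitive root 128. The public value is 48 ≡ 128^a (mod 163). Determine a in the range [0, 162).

Successive powers of 128 modulo 163:
  128^0=1  128^1=128  128^2=84  128^3=157  128^4=47  128^5=148
  128^6=36  128^7=44  128^8=90  128^9=110  128^10=62  128^11=112
  128^12=155  128^13=117  128^14=143  128^15=48
So 128^15 ≡ 48 (mod 163), giving a = 15.

15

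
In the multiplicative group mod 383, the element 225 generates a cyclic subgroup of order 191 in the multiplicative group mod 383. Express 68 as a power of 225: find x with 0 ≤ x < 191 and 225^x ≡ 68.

33

Baby-step giant-step with m = ceil(sqrt(191)) = 14.
Baby table (225^j mod 383 for j=0..13):
  0:1  1:225  2:69  3:205  4:165  5:357  6:278  7:121
  8:32  9:306  10:293  11:49  12:301  13:317
Giant step factor: 225^(-14) ≡ 361 (mod 383).
Scan 68·361^i mod 383 for i = 0, 1, …:
  i=0: 68   i=1: 36   i=2: 357
Match at i=2, j=5: x = 2·14 + 5 = 33.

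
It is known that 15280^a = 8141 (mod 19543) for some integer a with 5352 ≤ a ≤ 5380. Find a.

5375

Compute 15280^5352 mod 19543 = 5294, then multiply by 15280 repeatedly:
  15280^5352=5294  15280^5353=3843  15280^5354=13868  15280^5355=17834  15280^5356=15471
  15280^5357=4752  15280^5358=8315  15280^5359=4157  15280^5360=4210  15280^5361=12787
  15280^5362=13989  15280^5363=10129  15280^5364=10103  15280^5365=3683  15280^5366=11943
  15280^5367=16049  15280^5368=3156  15280^5369=11099  15280^5370=18109  15280^5371=15726
  15280^5372=12095  15280^5373=12992  15280^5374=19509  15280^5375=8141
Found 8141 at exponent 5375.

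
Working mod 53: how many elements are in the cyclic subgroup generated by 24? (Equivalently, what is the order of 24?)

The order of 24 must divide p − 1 = 52 = 2^2 · 13.
Divisors: 1, 2, 4, 13, 26, 52.
Check each in increasing order: 24^1 ≡ 24;  24^2 ≡ 46;  24^4 ≡ 49;  24^13 ≡ 1.
Smallest exponent giving 1 is 13.

13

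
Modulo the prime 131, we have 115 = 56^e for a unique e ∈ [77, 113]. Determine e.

Compute 56^77 mod 131 = 118, then multiply by 56 repeatedly:
  56^77=118  56^78=58  56^79=104  56^80=60  56^81=85
  56^82=44  56^83=106  56^84=41  56^85=69  56^86=65
  56^87=103  56^88=4  56^89=93  56^90=99  56^91=42
  56^92=125  56^93=57  56^94=48  56^95=68  56^96=9
  56^97=111  56^98=59  56^99=29  56^100=52  56^101=30
  56^102=108  56^103=22  56^104=53  56^105=86  56^106=100
  56^107=98  56^108=117  56^109=2  56^110=112  56^111=115
Found 115 at exponent 111.

111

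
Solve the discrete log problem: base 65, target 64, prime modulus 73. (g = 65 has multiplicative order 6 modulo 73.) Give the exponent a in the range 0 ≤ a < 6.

Successive powers of 65 modulo 73:
  65^0=1  65^1=65  65^2=64
So 65^2 ≡ 64 (mod 73), giving a = 2.

2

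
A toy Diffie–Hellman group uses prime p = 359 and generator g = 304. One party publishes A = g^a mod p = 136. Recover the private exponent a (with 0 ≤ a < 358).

330

Baby-step giant-step with m = ceil(sqrt(358)) = 19.
Baby table (304^j mod 359 for j=0..18):
  0:1  1:304  2:153  3:201  4:74  5:238  6:193  7:155
  8:91  9:21  10:281  11:341  12:272  13:118  14:331  15:104
  16:24  17:116  18:82
Giant step factor: 304^(-19) ≡ 343 (mod 359).
Scan 136·343^i mod 359 for i = 0, 1, …:
  i=0: 136   i=1: 337   i=2: 352   i=3: 112
  i=4: 3   i=5: 311   i=6: 50   i=7: 277
  i=8: 235   i=9: 189     …   i=16: 282
  i=17: 155
Match at i=17, j=7: a = 17·19 + 7 = 330.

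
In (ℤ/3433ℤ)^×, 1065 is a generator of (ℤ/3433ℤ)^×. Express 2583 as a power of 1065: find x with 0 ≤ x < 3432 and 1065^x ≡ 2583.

Baby-step giant-step with m = ceil(sqrt(3432)) = 59.
Baby table (1065^j mod 3433 for j=0..58):
  0:1  1:1065  2:1335  3:513  4:498  5:1688  6:2261  7:1432
  8:828  9:2972  10:3387  11:2505  12:384  13:433  14:1123  15:1311
  16:2417  17:2788  18:3108  19:608  20:2116  21:1492  22:2934  23:680
  24:3270  25:1488  26:2107  27:2206  28:1218  29:2929  30:2221  31:28
  32:2356  33:3050  34:632  35:212  36:2635  37:1514  38:2333  39:2586
  40:824  41:2145  42:1480  43:453  44:1825  45:547  46:2378  47:2449
  48:2538  49:1199  50:3292  51:887  52:580  53:3193  54:1875  55:2302
  56:468  57:635  58:3407
Giant step factor: 1065^(-59) ≡ 3114 (mod 3433).
Scan 2583·3114^i mod 3433 for i = 0, 1, …:
  i=0: 2583   i=1: 3376   i=2: 1018   i=3: 1393
  i=4: 1923   i=5: 1070   i=6: 1970   i=7: 3242
  i=8: 2568   i=9: 1295   i=10: 2288   i=11: 1357
  i=12: 3108
Match at i=12, j=18: x = 12·59 + 18 = 726.

726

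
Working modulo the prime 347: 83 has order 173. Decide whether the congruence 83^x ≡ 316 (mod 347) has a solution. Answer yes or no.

no

316 ∈ ⟨83⟩ iff 316^173 ≡ 1 (mod 347), since |⟨83⟩| = 173.
316^173 mod 347 = 346.
Since 346 ≠ 1, 316 does not lie in the subgroup.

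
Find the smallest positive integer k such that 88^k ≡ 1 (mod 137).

17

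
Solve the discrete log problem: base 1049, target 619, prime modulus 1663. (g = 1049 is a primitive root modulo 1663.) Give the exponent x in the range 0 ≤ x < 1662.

658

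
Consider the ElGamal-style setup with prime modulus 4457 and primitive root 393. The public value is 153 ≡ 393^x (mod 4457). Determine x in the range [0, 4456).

Baby-step giant-step with m = ceil(sqrt(4456)) = 67.
Baby table (393^j mod 4457 for j=0..66):
  0:1  1:393  2:2911  3:3031  4:1164  5:2838  6:1084  7:2597
  8:4425  9:795  10:445  11:1062  12:2865  13:2781  14:968  15:1579
  16:1024  17:1302  18:3588  19:1672  20:1917  21:148  22:223  23:2956
  24:2888  25:2906  26:1066  27:4437  28:1054  29:4178  30:1778  31:3462
  32:1181  33:605  34:1544  35:640  36:1928  37:14  38:1045  39:641
  40:2321  41:2925  42:4076  43:1805  44:702  45:4009  46:2216  47:1773
  48:1497  49:4454  50:3278  51:181  52:4278  53:965  54:400  55:1205
  56:1123  57:96  58:2072  59:3122  60:1271  61:319  62:571  63:1553
  64:4177  65:1385  66:551
Giant step factor: 393^(-67) ≡ 3356 (mod 4457).
Scan 153·3356^i mod 4457 for i = 0, 1, …:
  i=0: 153   i=1: 913   i=2: 2069   i=3: 4015
  i=4: 829   i=5: 956   i=6: 3753   i=7: 4043
  i=8: 1200   i=9: 2529     …   i=41: 2007
  i=42: 965
Match at i=42, j=53: x = 42·67 + 53 = 2867.

2867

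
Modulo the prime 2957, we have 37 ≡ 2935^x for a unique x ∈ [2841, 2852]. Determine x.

Compute 2935^2841 mod 2957 = 2749, then multiply by 2935 repeatedly:
  2935^2841=2749  2935^2842=1619  2935^2843=2823  2935^2844=2948  2935^2845=198
  2935^2846=1558  2935^2847=1208  2935^2848=37
Found 37 at exponent 2848.

2848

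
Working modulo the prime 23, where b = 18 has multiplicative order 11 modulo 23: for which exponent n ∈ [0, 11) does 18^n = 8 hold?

6

Successive powers of 18 modulo 23:
  18^0=1  18^1=18  18^2=2  18^3=13  18^4=4  18^5=3
  18^6=8
So 18^6 ≡ 8 (mod 23), giving n = 6.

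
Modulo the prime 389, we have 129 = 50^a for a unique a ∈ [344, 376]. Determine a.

360

Compute 50^344 mod 389 = 122, then multiply by 50 repeatedly:
  50^344=122  50^345=265  50^346=24  50^347=33  50^348=94
  50^349=32  50^350=44  50^351=255  50^352=302  50^353=318
  50^354=340  50^355=273  50^356=35  50^357=194  50^358=364
  50^359=306  50^360=129
Found 129 at exponent 360.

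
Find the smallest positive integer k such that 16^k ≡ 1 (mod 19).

9

The order of 16 must divide p − 1 = 18 = 2 · 3^2.
Divisors: 1, 2, 3, 6, 9, 18.
Check each in increasing order: 16^1 ≡ 16;  16^2 ≡ 9;  16^3 ≡ 11;  16^6 ≡ 7;  16^9 ≡ 1.
Smallest exponent giving 1 is 9.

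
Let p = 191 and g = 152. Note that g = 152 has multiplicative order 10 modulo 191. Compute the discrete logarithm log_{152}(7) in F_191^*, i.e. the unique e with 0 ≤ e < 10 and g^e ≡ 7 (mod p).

Successive powers of 152 modulo 191:
  152^0=1  152^1=152  152^2=184  152^3=82  152^4=49  152^5=190
  152^6=39  152^7=7
So 152^7 ≡ 7 (mod 191), giving e = 7.

7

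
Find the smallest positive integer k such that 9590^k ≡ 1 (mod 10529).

The order of 9590 must divide p − 1 = 10528 = 2^5 · 7 · 47.
Divisors: 1, 2, 4, 7, 8, 14, 16, 28, 32, 47, 56, 94, 112, 188, 224, 329, 376, 658, 752, 1316, 1504, 2632, 5264, 10528.
Check each in increasing order: 9590^1 ≡ 9590;  9590^2 ≡ 7814;  9590^4 ≡ 925;  9590^7 ≡ 995;  9590^8 ≡ 2776;  9590^14 ≡ 299;  9590^16 ≡ 9477;  9590^28 ≡ 5169;  9590^32 ≡ 1159;  9590^47 ≡ 7275;  9590^56 ≡ 6488;  9590^94 ≡ 6871;  9590^112 ≡ 9731;  9590^188 ≡ 9134;  9590^224 ≡ 5064;  9590^329 ≡ 6129;  9590^376 ≡ 8689;  9590^658 ≡ 7698;  9590^752 ≡ 5791;  9590^1316 ≡ 1992;  9590^1504 ≡ 816;  9590^2632 ≡ 9160;  9590^5264 ≡ 10528;  9590^10528 ≡ 1.
Smallest exponent giving 1 is 10528.

10528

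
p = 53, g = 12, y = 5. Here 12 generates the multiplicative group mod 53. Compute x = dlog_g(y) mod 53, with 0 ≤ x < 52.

49

Baby-step giant-step with m = ceil(sqrt(52)) = 8.
Baby table (12^j mod 53 for j=0..7):
  0:1  1:12  2:38  3:32  4:13  5:50  6:17  7:45
Giant step factor: 12^(-8) ≡ 16 (mod 53).
Scan 5·16^i mod 53 for i = 0, 1, …:
  i=0: 5   i=1: 27   i=2: 8   i=3: 22
  i=4: 34   i=5: 14   i=6: 12
Match at i=6, j=1: x = 6·8 + 1 = 49.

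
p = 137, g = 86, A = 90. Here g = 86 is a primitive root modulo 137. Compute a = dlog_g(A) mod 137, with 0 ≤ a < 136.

Baby-step giant-step with m = ceil(sqrt(136)) = 12.
Baby table (86^j mod 137 for j=0..11):
  0:1  1:86  2:135  3:102  4:4  5:70  6:129  7:134
  8:16  9:6  10:105  11:125
Giant step factor: 86^(-12) ≡ 15 (mod 137).
Scan 90·15^i mod 137 for i = 0, 1, …:
  i=0: 90   i=1: 117   i=2: 111   i=3: 21
  i=4: 41   i=5: 67   i=6: 46   i=7: 5
  i=8: 75   i=9: 29   i=10: 24   i=11: 86
Match at i=11, j=1: a = 11·12 + 1 = 133.

133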